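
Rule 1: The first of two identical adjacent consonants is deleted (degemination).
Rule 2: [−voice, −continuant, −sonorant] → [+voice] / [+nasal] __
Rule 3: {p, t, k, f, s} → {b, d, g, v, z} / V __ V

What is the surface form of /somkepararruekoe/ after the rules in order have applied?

Rule 1 (degemination): /rr/ is a geminate; the first /r/ deletes. /somkepararruekoe/ → somkepararuekoe.
Rule 2 (post-nasal voicing): /k/ is a voiceless stop immediately after the nasal /m/, so it voices to [g]. /somkepararuekoe/ → somgepararuekoe.
Rule 3 (intervocalic voicing): /p/ is a voiceless obstruent between vowels /e/ and /a/, so it voices to [b]. /k/ is a voiceless obstruent between vowels /e/ and /o/, so it voices to [g]. /somgepararuekoe/ → somgebararuegoe.

somgebararuegoe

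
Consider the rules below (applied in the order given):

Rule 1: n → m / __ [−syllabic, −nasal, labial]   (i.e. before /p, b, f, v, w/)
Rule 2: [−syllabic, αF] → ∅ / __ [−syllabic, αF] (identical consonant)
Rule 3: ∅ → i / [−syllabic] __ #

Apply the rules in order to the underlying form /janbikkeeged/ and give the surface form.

Rule 1 (nasal place assimilation): /n/ precedes the labial consonant /b/, so it assimilates in place to [m]. /janbikkeeged/ → jambikkeeged.
Rule 2 (degemination): /kk/ is a geminate; the first /k/ deletes. /jambikkeeged/ → jambikeeged.
Rule 3 (final i-epenthesis): the form ends in the consonant /d/, so [i] is inserted word-finally. /jambikeeged/ → jambikeegedi.

jambikeegedi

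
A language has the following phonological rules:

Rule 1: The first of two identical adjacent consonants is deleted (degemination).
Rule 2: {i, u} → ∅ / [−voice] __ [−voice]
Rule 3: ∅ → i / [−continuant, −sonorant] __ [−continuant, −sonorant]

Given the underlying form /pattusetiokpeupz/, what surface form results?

Rule 1 (degemination): /tt/ is a geminate; the first /t/ deletes. /pattusetiokpeupz/ → patusetiokpeupz.
Rule 2 (high vowel syncope): /u/ is a high vowel flanked by voiceless consonants /t/ and /s/, so it deletes. /patusetiokpeupz/ → patsetiokpeupz.
Rule 3 (stop-cluster i-epenthesis): /k/ and /p/ form a stop–stop cluster, so [i] is inserted between them. /patsetiokpeupz/ → patsetiokipeupz.

patsetiokipeupz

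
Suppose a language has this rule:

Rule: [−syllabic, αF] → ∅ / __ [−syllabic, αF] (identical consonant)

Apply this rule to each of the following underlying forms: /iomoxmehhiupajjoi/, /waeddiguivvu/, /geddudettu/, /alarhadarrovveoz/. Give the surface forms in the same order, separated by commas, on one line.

/iomoxmehhiupajjoi/: /hh/ is a geminate; the first /h/ deletes. /jj/ is a geminate; the first /j/ deletes. → [iomoxmehiupajoi].
/waeddiguivvu/: /dd/ is a geminate; the first /d/ deletes. /vv/ is a geminate; the first /v/ deletes. → [waediguivu].
/geddudettu/: /dd/ is a geminate; the first /d/ deletes. /tt/ is a geminate; the first /t/ deletes. → [gedudetu].
/alarhadarrovveoz/: /rr/ is a geminate; the first /r/ deletes. /vv/ is a geminate; the first /v/ deletes. → [alarhadaroveoz].

iomoxmehiupajoi, waediguivu, gedudetu, alarhadaroveoz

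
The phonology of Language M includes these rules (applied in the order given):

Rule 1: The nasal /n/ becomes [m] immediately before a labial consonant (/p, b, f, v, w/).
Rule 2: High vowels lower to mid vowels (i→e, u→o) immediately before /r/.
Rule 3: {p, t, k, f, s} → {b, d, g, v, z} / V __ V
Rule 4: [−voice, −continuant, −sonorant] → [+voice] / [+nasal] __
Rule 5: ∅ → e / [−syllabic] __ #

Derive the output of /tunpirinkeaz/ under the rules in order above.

tumberingeaze

Rule 1 (nasal place assimilation): /n/ precedes the labial consonant /p/, so it assimilates in place to [m]. /tunpirinkeaz/ → tumpirinkeaz.
Rule 2 (pre-rhotic lowering): /i/ is a high vowel immediately before /r/, so it lowers to [e]. /tumpirinkeaz/ → tumperinkeaz.
Rule 3 (intervocalic voicing): no segment meets the environment; /tumperinkeaz/ is unchanged.
Rule 4 (post-nasal voicing): /p/ is a voiceless stop immediately after the nasal /m/, so it voices to [b]. /k/ is a voiceless stop immediately after the nasal /n/, so it voices to [g]. /tumperinkeaz/ → tumberingeaz.
Rule 5 (final e-epenthesis): the form ends in the consonant /z/, so [e] is inserted word-finally. /tumberingeaz/ → tumberingeaze.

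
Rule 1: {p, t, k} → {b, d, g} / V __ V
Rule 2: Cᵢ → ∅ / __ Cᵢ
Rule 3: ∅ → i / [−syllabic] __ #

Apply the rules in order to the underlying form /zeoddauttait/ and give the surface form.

zeodautaiti

Rule 1 (intervocalic voicing): no segment meets the environment; /zeoddauttait/ is unchanged.
Rule 2 (degemination): /dd/ is a geminate; the first /d/ deletes. /tt/ is a geminate; the first /t/ deletes. /zeoddauttait/ → zeodautait.
Rule 3 (final i-epenthesis): the form ends in the consonant /t/, so [i] is inserted word-finally. /zeodautait/ → zeodautaiti.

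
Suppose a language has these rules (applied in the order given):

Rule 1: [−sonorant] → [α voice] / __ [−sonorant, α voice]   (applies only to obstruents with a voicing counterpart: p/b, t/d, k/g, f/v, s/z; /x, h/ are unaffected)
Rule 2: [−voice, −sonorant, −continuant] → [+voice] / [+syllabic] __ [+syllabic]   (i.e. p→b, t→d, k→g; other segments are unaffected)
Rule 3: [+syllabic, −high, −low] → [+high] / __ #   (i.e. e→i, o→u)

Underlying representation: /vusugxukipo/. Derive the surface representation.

Rule 1 (regressive voicing assimilation): /g/ precedes the voiceless obstruent /x/, so it devoices to [k] by assimilation. /vusugxukipo/ → vusukxukipo.
Rule 2 (intervocalic voicing): /k/ is a voiceless stop between vowels /u/ and /i/, so it voices to [g]. /p/ is a voiceless stop between vowels /i/ and /o/, so it voices to [b]. /vusukxukipo/ → vusukxugibo.
Rule 3 (final vowel raising): /o/ is a mid vowel in word-final position, so it raises to [u]. /vusukxugibo/ → vusukxugibu.

vusukxugibu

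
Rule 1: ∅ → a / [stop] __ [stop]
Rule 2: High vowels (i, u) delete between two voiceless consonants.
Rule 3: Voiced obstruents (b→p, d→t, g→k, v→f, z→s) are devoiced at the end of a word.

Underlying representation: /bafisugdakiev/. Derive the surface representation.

Rule 1 (stop-cluster a-epenthesis): /g/ and /d/ form a stop–stop cluster, so [a] is inserted between them. /bafisugdakiev/ → bafisugadakiev.
Rule 2 (high vowel syncope): /i/ is a high vowel flanked by voiceless consonants /f/ and /s/, so it deletes. /bafisugadakiev/ → bafsugadakiev.
Rule 3 (final devoicing): /v/ is a voiced obstruent in word-final position, so it devoices to [f]. /bafsugadakiev/ → bafsugadakief.

bafsugadakief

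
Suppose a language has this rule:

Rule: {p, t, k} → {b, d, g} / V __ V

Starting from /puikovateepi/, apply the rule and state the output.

puigovadeebi

Scanning /puikovateepi/: /p/ at position 1 is not in the conditioning environment; /k/ is a voiceless stop between vowels /i/ and /o/, so it voices to [g]; /t/ is a voiceless stop between vowels /a/ and /e/, so it voices to [d]; /p/ is a voiceless stop between vowels /e/ and /i/, so it voices to [b].
Result: [puigovadeebi].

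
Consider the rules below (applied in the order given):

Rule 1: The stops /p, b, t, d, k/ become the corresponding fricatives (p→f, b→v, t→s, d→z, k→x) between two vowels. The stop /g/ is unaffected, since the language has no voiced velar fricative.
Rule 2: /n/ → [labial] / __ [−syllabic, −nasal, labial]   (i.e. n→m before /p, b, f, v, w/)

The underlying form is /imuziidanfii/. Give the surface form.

Rule 1 (intervocalic spirantization): /d/ is a stop between vowels /i/ and /a/, so it spirantizes to the fricative [z]. /imuziidanfii/ → imuziizanfii.
Rule 2 (nasal place assimilation): /n/ precedes the labial consonant /f/, so it assimilates in place to [m]. /imuziizanfii/ → imuziizamfii.

imuziizamfii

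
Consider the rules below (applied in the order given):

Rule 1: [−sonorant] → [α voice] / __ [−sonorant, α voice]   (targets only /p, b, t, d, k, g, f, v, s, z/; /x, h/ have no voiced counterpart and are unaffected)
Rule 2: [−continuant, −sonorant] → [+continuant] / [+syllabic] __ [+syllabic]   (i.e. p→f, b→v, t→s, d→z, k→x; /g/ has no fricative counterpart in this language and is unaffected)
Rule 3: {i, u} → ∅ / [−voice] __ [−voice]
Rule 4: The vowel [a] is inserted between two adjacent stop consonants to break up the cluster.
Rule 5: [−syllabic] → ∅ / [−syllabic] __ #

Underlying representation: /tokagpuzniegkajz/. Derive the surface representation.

toxakapuzniekakaj

Rule 1 (regressive voicing assimilation): /g/ precedes the voiceless obstruent /p/, so it devoices to [k] by assimilation. /g/ precedes the voiceless obstruent /k/, so it devoices to [k] by assimilation. /tokagpuzniegkajz/ → tokakpuzniekkajz.
Rule 2 (intervocalic spirantization): /k/ is a stop between vowels /o/ and /a/, so it spirantizes to the fricative [x]. /tokakpuzniekkajz/ → toxakpuzniekkajz.
Rule 3 (high vowel syncope): no segment meets the environment; /toxakpuzniekkajz/ is unchanged.
Rule 4 (stop-cluster a-epenthesis): /k/ and /p/ form a stop–stop cluster, so [a] is inserted between them. /k/ and /k/ form a stop–stop cluster, so [a] is inserted between them. /toxakpuzniekkajz/ → toxakapuzniekakajz.
Rule 5 (final cluster simplification): /z/ is the second consonant of a word-final cluster /jz/, so it deletes. /toxakapuzniekakajz/ → toxakapuzniekakaj.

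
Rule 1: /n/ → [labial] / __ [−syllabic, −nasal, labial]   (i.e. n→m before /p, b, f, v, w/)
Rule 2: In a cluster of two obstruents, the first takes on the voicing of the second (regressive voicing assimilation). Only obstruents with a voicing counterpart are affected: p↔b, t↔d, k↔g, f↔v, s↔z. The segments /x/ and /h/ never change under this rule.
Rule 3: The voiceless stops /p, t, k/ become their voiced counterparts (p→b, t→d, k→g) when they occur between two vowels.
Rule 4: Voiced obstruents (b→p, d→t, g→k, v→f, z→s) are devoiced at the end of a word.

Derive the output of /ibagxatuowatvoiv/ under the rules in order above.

Rule 1 (nasal place assimilation): no segment meets the environment; /ibagxatuowatvoiv/ is unchanged.
Rule 2 (regressive voicing assimilation): /g/ precedes the voiceless obstruent /x/, so it devoices to [k] by assimilation. /t/ precedes the voiced obstruent /v/, so it voices to [d] by assimilation. /ibagxatuowatvoiv/ → ibakxatuowadvoiv.
Rule 3 (intervocalic voicing): /t/ is a voiceless stop between vowels /a/ and /u/, so it voices to [d]. /ibakxatuowadvoiv/ → ibakxaduowadvoiv.
Rule 4 (final devoicing): /v/ is a voiced obstruent in word-final position, so it devoices to [f]. /ibakxaduowadvoiv/ → ibakxaduowadvoif.

ibakxaduowadvoif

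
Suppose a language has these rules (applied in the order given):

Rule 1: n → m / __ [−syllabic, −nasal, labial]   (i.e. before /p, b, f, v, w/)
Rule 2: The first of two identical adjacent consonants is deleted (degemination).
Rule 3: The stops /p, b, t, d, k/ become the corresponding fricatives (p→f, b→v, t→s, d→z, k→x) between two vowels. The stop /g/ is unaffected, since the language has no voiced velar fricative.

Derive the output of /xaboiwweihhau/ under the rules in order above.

Rule 1 (nasal place assimilation): no segment meets the environment; /xaboiwweihhau/ is unchanged.
Rule 2 (degemination): /ww/ is a geminate; the first /w/ deletes. /hh/ is a geminate; the first /h/ deletes. /xaboiwweihhau/ → xaboiweihau.
Rule 3 (intervocalic spirantization): /b/ is a stop between vowels /a/ and /o/, so it spirantizes to the fricative [v]. /xaboiweihau/ → xavoiweihau.

xavoiweihau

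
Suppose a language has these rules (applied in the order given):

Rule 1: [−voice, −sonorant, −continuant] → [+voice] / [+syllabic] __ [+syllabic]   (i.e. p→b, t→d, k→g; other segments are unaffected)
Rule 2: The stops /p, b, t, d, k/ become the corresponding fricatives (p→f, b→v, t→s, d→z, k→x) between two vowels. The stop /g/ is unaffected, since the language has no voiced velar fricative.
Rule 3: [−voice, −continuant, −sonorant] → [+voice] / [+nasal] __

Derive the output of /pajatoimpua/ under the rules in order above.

Rule 1 (intervocalic voicing): /t/ is a voiceless stop between vowels /a/ and /o/, so it voices to [d]. /pajatoimpua/ → pajadoimpua.
Rule 2 (intervocalic spirantization): /d/ is a stop between vowels /a/ and /o/, so it spirantizes to the fricative [z]. /pajadoimpua/ → pajazoimpua.
Rule 3 (post-nasal voicing): /p/ is a voiceless stop immediately after the nasal /m/, so it voices to [b]. /pajazoimpua/ → pajazoimbua.

pajazoimbua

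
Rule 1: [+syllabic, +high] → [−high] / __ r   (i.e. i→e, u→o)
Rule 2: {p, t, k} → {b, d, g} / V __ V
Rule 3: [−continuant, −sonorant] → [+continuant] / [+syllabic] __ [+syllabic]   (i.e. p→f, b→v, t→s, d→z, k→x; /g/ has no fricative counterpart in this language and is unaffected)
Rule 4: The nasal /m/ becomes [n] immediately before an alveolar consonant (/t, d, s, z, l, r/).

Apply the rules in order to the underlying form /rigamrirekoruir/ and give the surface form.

riganreregoruer

Rule 1 (pre-rhotic lowering): /i/ is a high vowel immediately before /r/, so it lowers to [e]. /i/ is a high vowel immediately before /r/, so it lowers to [e]. /rigamrirekoruir/ → rigamrerekoruer.
Rule 2 (intervocalic voicing): /k/ is a voiceless stop between vowels /e/ and /o/, so it voices to [g]. /rigamrerekoruer/ → rigamreregoruer.
Rule 3 (intervocalic spirantization): no segment meets the environment; /rigamreregoruer/ is unchanged.
Rule 4 (nasal place assimilation): /m/ precedes the alveolar consonant /r/, so it assimilates in place to [n]. /rigamreregoruer/ → riganreregoruer.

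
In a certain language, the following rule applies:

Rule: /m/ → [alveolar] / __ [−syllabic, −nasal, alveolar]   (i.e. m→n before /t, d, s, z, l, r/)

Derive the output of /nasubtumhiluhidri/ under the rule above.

nasubtumhiluhidri

No segment of /nasubtumhiluhidri/ meets the structural description of the rule, so the form surfaces unchanged.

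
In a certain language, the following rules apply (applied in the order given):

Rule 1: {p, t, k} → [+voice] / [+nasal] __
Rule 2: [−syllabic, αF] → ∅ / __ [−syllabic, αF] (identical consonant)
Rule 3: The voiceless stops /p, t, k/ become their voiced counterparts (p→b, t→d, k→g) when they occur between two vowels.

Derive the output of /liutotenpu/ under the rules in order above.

liudodenbu

Rule 1 (post-nasal voicing): /p/ is a voiceless stop immediately after the nasal /n/, so it voices to [b]. /liutotenpu/ → liutotenbu.
Rule 2 (degemination): no segment meets the environment; /liutotenbu/ is unchanged.
Rule 3 (intervocalic voicing): /t/ is a voiceless stop between vowels /u/ and /o/, so it voices to [d]. /t/ is a voiceless stop between vowels /o/ and /e/, so it voices to [d]. /liutotenbu/ → liudodenbu.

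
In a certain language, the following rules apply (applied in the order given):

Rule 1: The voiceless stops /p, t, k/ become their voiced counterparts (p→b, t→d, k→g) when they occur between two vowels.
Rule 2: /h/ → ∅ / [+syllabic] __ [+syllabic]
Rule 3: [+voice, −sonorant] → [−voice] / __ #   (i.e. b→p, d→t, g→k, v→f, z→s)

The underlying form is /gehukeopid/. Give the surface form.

Rule 1 (intervocalic voicing): /k/ is a voiceless stop between vowels /u/ and /e/, so it voices to [g]. /p/ is a voiceless stop between vowels /o/ and /i/, so it voices to [b]. /gehukeopid/ → gehugeobid.
Rule 2 (intervocalic h-deletion): /h/ occurs between vowels /e/ and /u/, so it deletes. /gehugeobid/ → geugeobid.
Rule 3 (final devoicing): /d/ is a voiced obstruent in word-final position, so it devoices to [t]. /geugeobid/ → geugeobit.

geugeobit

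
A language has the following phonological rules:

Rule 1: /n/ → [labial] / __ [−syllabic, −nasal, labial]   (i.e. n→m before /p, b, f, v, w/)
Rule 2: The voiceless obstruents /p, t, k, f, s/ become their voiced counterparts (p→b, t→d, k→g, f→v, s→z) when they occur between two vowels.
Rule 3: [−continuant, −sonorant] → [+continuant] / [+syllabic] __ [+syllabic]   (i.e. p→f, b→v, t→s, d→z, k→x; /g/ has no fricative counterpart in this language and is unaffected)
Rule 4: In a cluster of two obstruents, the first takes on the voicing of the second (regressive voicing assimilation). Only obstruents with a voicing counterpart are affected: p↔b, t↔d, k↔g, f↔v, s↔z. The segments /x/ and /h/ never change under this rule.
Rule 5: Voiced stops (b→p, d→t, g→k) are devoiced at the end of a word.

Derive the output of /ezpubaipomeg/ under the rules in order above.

Rule 1 (nasal place assimilation): no segment meets the environment; /ezpubaipomeg/ is unchanged.
Rule 2 (intervocalic voicing): /p/ is a voiceless obstruent between vowels /i/ and /o/, so it voices to [b]. /ezpubaipomeg/ → ezpubaibomeg.
Rule 3 (intervocalic spirantization): /b/ is a stop between vowels /u/ and /a/, so it spirantizes to the fricative [v]. /b/ is a stop between vowels /i/ and /o/, so it spirantizes to the fricative [v]. /ezpubaibomeg/ → ezpuvaivomeg.
Rule 4 (regressive voicing assimilation): /z/ precedes the voiceless obstruent /p/, so it devoices to [s] by assimilation. /ezpuvaivomeg/ → espuvaivomeg.
Rule 5 (final devoicing): /g/ is a voiced stop in word-final position, so it devoices to [k]. /espuvaivomeg/ → espuvaivomek.

espuvaivomek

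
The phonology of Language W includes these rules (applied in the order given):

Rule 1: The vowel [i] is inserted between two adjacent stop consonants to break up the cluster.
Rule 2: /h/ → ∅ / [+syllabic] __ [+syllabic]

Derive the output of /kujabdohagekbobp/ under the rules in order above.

kujabidoagekibobip

Rule 1 (stop-cluster i-epenthesis): /b/ and /d/ form a stop–stop cluster, so [i] is inserted between them. /k/ and /b/ form a stop–stop cluster, so [i] is inserted between them. /b/ and /p/ form a stop–stop cluster, so [i] is inserted between them. /kujabdohagekbobp/ → kujabidohagekibobip.
Rule 2 (intervocalic h-deletion): /h/ occurs between vowels /o/ and /a/, so it deletes. /kujabidohagekibobip/ → kujabidoagekibobip.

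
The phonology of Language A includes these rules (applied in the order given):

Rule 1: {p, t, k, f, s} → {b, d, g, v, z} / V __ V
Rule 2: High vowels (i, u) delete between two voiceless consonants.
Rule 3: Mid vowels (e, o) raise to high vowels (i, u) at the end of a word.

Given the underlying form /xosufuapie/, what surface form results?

Rule 1 (intervocalic voicing): /s/ is a voiceless obstruent between vowels /o/ and /u/, so it voices to [z]. /f/ is a voiceless obstruent between vowels /u/ and /u/, so it voices to [v]. /p/ is a voiceless obstruent between vowels /a/ and /i/, so it voices to [b]. /xosufuapie/ → xozuvuabie.
Rule 2 (high vowel syncope): no segment meets the environment; /xozuvuabie/ is unchanged.
Rule 3 (final vowel raising): /e/ is a mid vowel in word-final position, so it raises to [i]. /xozuvuabie/ → xozuvuabii.

xozuvuabii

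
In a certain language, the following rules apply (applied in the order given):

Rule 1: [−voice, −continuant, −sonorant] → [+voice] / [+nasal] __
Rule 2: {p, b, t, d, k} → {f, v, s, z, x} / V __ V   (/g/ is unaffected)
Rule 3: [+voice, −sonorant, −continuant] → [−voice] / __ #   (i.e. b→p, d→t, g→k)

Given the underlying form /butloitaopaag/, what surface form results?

Rule 1 (post-nasal voicing): no segment meets the environment; /butloitaopaag/ is unchanged.
Rule 2 (intervocalic spirantization): /t/ is a stop between vowels /i/ and /a/, so it spirantizes to the fricative [s]. /p/ is a stop between vowels /o/ and /a/, so it spirantizes to the fricative [f]. /butloitaopaag/ → butloisaofaag.
Rule 3 (final devoicing): /g/ is a voiced stop in word-final position, so it devoices to [k]. /butloisaofaag/ → butloisaofaak.

butloisaofaak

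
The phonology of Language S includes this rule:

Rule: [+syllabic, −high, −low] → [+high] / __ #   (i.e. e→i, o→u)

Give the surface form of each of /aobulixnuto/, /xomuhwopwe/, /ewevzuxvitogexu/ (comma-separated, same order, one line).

aobulixnutu, xomuhwopwi, ewevzuxvitogexu

/aobulixnuto/: /o/ is a mid vowel in word-final position, so it raises to [u]. → [aobulixnutu].
/xomuhwopwe/: /e/ is a mid vowel in word-final position, so it raises to [i]. → [xomuhwopwi].
/ewevzuxvitogexu/: the rule's environment is not met; surfaces unchanged as [ewevzuxvitogexu].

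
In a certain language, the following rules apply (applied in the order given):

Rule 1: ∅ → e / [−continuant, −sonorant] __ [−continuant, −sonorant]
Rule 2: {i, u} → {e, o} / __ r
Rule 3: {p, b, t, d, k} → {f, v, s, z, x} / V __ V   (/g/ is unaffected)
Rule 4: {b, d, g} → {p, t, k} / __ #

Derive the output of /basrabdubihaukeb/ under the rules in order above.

basravezuvihauxep

Rule 1 (stop-cluster e-epenthesis): /b/ and /d/ form a stop–stop cluster, so [e] is inserted between them. /basrabdubihaukeb/ → basrabedubihaukeb.
Rule 2 (pre-rhotic lowering): no segment meets the environment; /basrabedubihaukeb/ is unchanged.
Rule 3 (intervocalic spirantization): /b/ is a stop between vowels /a/ and /e/, so it spirantizes to the fricative [v]. /d/ is a stop between vowels /e/ and /u/, so it spirantizes to the fricative [z]. /b/ is a stop between vowels /u/ and /i/, so it spirantizes to the fricative [v]. /k/ is a stop between vowels /u/ and /e/, so it spirantizes to the fricative [x]. /basrabedubihaukeb/ → basravezuvihauxeb.
Rule 4 (final devoicing): /b/ is a voiced stop in word-final position, so it devoices to [p]. /basravezuvihauxeb/ → basravezuvihauxep.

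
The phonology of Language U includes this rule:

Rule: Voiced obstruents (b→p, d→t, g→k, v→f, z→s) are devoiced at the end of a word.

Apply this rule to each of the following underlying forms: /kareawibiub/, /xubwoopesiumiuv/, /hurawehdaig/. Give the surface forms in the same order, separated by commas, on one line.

/kareawibiub/: /b/ is a voiced obstruent in word-final position, so it devoices to [p]. → [kareawibiup].
/xubwoopesiumiuv/: /v/ is a voiced obstruent in word-final position, so it devoices to [f]. → [xubwoopesiumiuf].
/hurawehdaig/: /g/ is a voiced obstruent in word-final position, so it devoices to [k]. → [hurawehdaik].

kareawibiup, xubwoopesiumiuf, hurawehdaik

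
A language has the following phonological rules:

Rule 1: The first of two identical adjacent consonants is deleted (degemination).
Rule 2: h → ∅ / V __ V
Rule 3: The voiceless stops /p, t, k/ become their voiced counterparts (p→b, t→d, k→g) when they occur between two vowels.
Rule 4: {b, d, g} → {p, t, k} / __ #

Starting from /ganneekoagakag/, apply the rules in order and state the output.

ganeegoagagak

Rule 1 (degemination): /nn/ is a geminate; the first /n/ deletes. /ganneekoagakag/ → ganeekoagakag.
Rule 2 (intervocalic h-deletion): no segment meets the environment; /ganeekoagakag/ is unchanged.
Rule 3 (intervocalic voicing): /k/ is a voiceless stop between vowels /e/ and /o/, so it voices to [g]. /k/ is a voiceless stop between vowels /a/ and /a/, so it voices to [g]. /ganeekoagakag/ → ganeegoagagag.
Rule 4 (final devoicing): /g/ is a voiced stop in word-final position, so it devoices to [k]. /ganeegoagagag/ → ganeegoagagak.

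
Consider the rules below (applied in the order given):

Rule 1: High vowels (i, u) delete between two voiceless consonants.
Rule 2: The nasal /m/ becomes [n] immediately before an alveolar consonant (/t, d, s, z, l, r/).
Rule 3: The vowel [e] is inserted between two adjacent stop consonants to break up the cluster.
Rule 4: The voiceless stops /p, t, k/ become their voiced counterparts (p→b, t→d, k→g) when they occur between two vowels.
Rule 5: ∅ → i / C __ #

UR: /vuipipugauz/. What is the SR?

vuibebugauzi

Rule 1 (high vowel syncope): /i/ is a high vowel flanked by voiceless consonants /p/ and /p/, so it deletes. /vuipipugauz/ → vuippugauz.
Rule 2 (nasal place assimilation): no segment meets the environment; /vuippugauz/ is unchanged.
Rule 3 (stop-cluster e-epenthesis): /p/ and /p/ form a stop–stop cluster, so [e] is inserted between them. /vuippugauz/ → vuipepugauz.
Rule 4 (intervocalic voicing): /p/ is a voiceless stop between vowels /i/ and /e/, so it voices to [b]. /p/ is a voiceless stop between vowels /e/ and /u/, so it voices to [b]. /vuipepugauz/ → vuibebugauz.
Rule 5 (final i-epenthesis): the form ends in the consonant /z/, so [i] is inserted word-finally. /vuibebugauz/ → vuibebugauzi.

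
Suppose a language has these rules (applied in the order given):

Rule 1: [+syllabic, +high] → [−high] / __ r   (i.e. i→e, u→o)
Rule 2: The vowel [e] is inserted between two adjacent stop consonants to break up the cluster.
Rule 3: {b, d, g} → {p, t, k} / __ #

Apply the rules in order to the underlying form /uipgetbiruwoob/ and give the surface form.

uipegeteberuwoop

Rule 1 (pre-rhotic lowering): /i/ is a high vowel immediately before /r/, so it lowers to [e]. /uipgetbiruwoob/ → uipgetberuwoob.
Rule 2 (stop-cluster e-epenthesis): /p/ and /g/ form a stop–stop cluster, so [e] is inserted between them. /t/ and /b/ form a stop–stop cluster, so [e] is inserted between them. /uipgetberuwoob/ → uipegeteberuwoob.
Rule 3 (final devoicing): /b/ is a voiced stop in word-final position, so it devoices to [p]. /uipegeteberuwoob/ → uipegeteberuwoop.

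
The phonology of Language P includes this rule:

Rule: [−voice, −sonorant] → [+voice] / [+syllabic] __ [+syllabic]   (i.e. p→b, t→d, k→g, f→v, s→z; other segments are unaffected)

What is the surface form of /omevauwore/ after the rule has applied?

No segment of /omevauwore/ meets the structural description of the rule, so the form surfaces unchanged.

omevauwore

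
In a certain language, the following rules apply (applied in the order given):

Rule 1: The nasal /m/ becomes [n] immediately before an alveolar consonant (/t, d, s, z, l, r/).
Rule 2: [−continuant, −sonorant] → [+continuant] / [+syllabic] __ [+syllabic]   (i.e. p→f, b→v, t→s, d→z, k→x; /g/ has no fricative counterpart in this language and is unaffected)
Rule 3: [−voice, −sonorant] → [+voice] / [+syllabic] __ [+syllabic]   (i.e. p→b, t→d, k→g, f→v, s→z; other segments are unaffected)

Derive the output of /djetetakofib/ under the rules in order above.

djezezaxovib

Rule 1 (nasal place assimilation): no segment meets the environment; /djetetakofib/ is unchanged.
Rule 2 (intervocalic spirantization): /t/ is a stop between vowels /e/ and /e/, so it spirantizes to the fricative [s]. /t/ is a stop between vowels /e/ and /a/, so it spirantizes to the fricative [s]. /k/ is a stop between vowels /a/ and /o/, so it spirantizes to the fricative [x]. /djetetakofib/ → djesesaxofib.
Rule 3 (intervocalic voicing): /s/ is a voiceless obstruent between vowels /e/ and /e/, so it voices to [z]. /s/ is a voiceless obstruent between vowels /e/ and /a/, so it voices to [z]. /f/ is a voiceless obstruent between vowels /o/ and /i/, so it voices to [v]. /djesesaxofib/ → djezezaxovib.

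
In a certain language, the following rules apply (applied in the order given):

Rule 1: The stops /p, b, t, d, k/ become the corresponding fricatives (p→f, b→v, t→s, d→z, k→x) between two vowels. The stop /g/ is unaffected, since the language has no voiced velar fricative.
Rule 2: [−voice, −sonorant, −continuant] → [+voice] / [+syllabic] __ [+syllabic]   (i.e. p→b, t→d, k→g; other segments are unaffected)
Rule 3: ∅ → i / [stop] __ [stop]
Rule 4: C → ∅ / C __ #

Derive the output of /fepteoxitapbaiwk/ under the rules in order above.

fepiteoxisapibaiw

Rule 1 (intervocalic spirantization): /t/ is a stop between vowels /i/ and /a/, so it spirantizes to the fricative [s]. /fepteoxitapbaiwk/ → fepteoxisapbaiwk.
Rule 2 (intervocalic voicing): no segment meets the environment; /fepteoxisapbaiwk/ is unchanged.
Rule 3 (stop-cluster i-epenthesis): /p/ and /t/ form a stop–stop cluster, so [i] is inserted between them. /p/ and /b/ form a stop–stop cluster, so [i] is inserted between them. /fepteoxisapbaiwk/ → fepiteoxisapibaiwk.
Rule 4 (final cluster simplification): /k/ is the second consonant of a word-final cluster /wk/, so it deletes. /fepiteoxisapibaiwk/ → fepiteoxisapibaiw.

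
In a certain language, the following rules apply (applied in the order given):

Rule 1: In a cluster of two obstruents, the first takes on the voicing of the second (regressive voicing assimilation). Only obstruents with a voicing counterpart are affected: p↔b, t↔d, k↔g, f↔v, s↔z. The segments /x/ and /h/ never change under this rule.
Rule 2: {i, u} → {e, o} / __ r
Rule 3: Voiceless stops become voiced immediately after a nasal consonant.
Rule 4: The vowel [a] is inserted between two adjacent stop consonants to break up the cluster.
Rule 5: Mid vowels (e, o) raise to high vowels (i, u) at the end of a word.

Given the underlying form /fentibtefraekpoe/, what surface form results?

fendipatefraekapoi

Rule 1 (regressive voicing assimilation): /b/ precedes the voiceless obstruent /t/, so it devoices to [p] by assimilation. /fentibtefraekpoe/ → fentiptefraekpoe.
Rule 2 (pre-rhotic lowering): no segment meets the environment; /fentiptefraekpoe/ is unchanged.
Rule 3 (post-nasal voicing): /t/ is a voiceless stop immediately after the nasal /n/, so it voices to [d]. /fentiptefraekpoe/ → fendiptefraekpoe.
Rule 4 (stop-cluster a-epenthesis): /p/ and /t/ form a stop–stop cluster, so [a] is inserted between them. /k/ and /p/ form a stop–stop cluster, so [a] is inserted between them. /fendiptefraekpoe/ → fendipatefraekapoe.
Rule 5 (final vowel raising): /e/ is a mid vowel in word-final position, so it raises to [i]. /fendipatefraekapoe/ → fendipatefraekapoi.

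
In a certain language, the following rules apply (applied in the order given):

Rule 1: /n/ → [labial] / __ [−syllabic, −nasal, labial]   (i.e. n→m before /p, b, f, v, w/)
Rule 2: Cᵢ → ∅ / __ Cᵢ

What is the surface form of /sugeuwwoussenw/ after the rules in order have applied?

sugeuwousemw

Rule 1 (nasal place assimilation): /n/ precedes the labial consonant /w/, so it assimilates in place to [m]. /sugeuwwoussenw/ → sugeuwwoussemw.
Rule 2 (degemination): /ww/ is a geminate; the first /w/ deletes. /ss/ is a geminate; the first /s/ deletes. /sugeuwwoussemw/ → sugeuwousemw.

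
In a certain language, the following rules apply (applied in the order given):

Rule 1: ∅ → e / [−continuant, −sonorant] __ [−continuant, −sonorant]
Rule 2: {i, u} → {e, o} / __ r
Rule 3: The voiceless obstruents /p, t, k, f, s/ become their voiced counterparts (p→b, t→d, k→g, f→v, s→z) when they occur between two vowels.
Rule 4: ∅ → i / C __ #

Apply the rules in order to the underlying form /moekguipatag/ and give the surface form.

moegeguibadagi

Rule 1 (stop-cluster e-epenthesis): /k/ and /g/ form a stop–stop cluster, so [e] is inserted between them. /moekguipatag/ → moekeguipatag.
Rule 2 (pre-rhotic lowering): no segment meets the environment; /moekeguipatag/ is unchanged.
Rule 3 (intervocalic voicing): /k/ is a voiceless obstruent between vowels /e/ and /e/, so it voices to [g]. /p/ is a voiceless obstruent between vowels /i/ and /a/, so it voices to [b]. /t/ is a voiceless obstruent between vowels /a/ and /a/, so it voices to [d]. /moekeguipatag/ → moegeguibadag.
Rule 4 (final i-epenthesis): the form ends in the consonant /g/, so [i] is inserted word-finally. /moegeguibadag/ → moegeguibadagi.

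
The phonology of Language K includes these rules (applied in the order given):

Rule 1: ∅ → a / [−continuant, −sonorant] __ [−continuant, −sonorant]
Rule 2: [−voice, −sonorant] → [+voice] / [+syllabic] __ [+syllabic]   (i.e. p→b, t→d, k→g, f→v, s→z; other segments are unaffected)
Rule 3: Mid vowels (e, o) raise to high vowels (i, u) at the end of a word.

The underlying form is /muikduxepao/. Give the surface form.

Rule 1 (stop-cluster a-epenthesis): /k/ and /d/ form a stop–stop cluster, so [a] is inserted between them. /muikduxepao/ → muikaduxepao.
Rule 2 (intervocalic voicing): /k/ is a voiceless obstruent between vowels /i/ and /a/, so it voices to [g]. /p/ is a voiceless obstruent between vowels /e/ and /a/, so it voices to [b]. /muikaduxepao/ → muigaduxebao.
Rule 3 (final vowel raising): /o/ is a mid vowel in word-final position, so it raises to [u]. /muigaduxebao/ → muigaduxebau.

muigaduxebau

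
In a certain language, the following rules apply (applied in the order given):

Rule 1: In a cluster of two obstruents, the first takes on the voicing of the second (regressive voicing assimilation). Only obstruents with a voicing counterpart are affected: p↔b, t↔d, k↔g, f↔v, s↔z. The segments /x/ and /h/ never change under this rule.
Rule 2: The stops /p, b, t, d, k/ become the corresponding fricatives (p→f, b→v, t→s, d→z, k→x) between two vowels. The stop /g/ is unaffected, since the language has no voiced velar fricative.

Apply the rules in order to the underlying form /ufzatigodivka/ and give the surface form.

uvzasigozifka

Rule 1 (regressive voicing assimilation): /f/ precedes the voiced obstruent /z/, so it voices to [v] by assimilation. /v/ precedes the voiceless obstruent /k/, so it devoices to [f] by assimilation. /ufzatigodivka/ → uvzatigodifka.
Rule 2 (intervocalic spirantization): /t/ is a stop between vowels /a/ and /i/, so it spirantizes to the fricative [s]. /d/ is a stop between vowels /o/ and /i/, so it spirantizes to the fricative [z]. /uvzatigodifka/ → uvzasigozifka.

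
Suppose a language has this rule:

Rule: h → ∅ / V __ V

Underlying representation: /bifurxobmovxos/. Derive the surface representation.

No segment of /bifurxobmovxos/ meets the structural description of the rule, so the form surfaces unchanged.

bifurxobmovxos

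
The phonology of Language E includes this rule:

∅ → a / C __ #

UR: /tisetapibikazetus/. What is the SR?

tisetapibikazetusa

the form ends in the consonant /s/, so [a] is inserted word-finally.
Surface form: [tisetapibikazetusa].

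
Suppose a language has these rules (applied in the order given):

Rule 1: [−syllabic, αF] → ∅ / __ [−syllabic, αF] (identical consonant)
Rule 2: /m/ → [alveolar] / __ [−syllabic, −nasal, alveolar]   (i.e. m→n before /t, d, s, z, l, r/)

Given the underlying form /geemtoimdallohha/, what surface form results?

geentoindaloha

Rule 1 (degemination): /ll/ is a geminate; the first /l/ deletes. /hh/ is a geminate; the first /h/ deletes. /geemtoimdallohha/ → geemtoimdaloha.
Rule 2 (nasal place assimilation): /m/ precedes the alveolar consonant /t/, so it assimilates in place to [n]. /m/ precedes the alveolar consonant /d/, so it assimilates in place to [n]. /geemtoimdaloha/ → geentoindaloha.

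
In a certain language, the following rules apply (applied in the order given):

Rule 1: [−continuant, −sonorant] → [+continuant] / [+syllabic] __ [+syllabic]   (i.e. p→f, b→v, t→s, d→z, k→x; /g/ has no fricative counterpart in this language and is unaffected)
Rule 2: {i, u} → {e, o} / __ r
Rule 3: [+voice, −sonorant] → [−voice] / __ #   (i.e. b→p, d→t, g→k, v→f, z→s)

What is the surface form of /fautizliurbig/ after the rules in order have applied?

fausizliorbik

Rule 1 (intervocalic spirantization): /t/ is a stop between vowels /u/ and /i/, so it spirantizes to the fricative [s]. /fautizliurbig/ → fausizliurbig.
Rule 2 (pre-rhotic lowering): /u/ is a high vowel immediately before /r/, so it lowers to [o]. /fausizliurbig/ → fausizliorbig.
Rule 3 (final devoicing): /g/ is a voiced obstruent in word-final position, so it devoices to [k]. /fausizliorbig/ → fausizliorbik.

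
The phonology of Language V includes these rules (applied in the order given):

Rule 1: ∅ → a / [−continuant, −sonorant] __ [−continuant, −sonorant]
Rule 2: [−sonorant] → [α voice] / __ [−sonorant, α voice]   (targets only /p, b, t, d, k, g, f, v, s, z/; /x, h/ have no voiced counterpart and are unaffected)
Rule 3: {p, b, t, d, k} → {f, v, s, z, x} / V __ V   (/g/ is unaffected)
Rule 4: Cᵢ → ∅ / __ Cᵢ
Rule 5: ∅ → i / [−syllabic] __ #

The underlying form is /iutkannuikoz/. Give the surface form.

Rule 1 (stop-cluster a-epenthesis): /t/ and /k/ form a stop–stop cluster, so [a] is inserted between them. /iutkannuikoz/ → iutakannuikoz.
Rule 2 (regressive voicing assimilation): no segment meets the environment; /iutakannuikoz/ is unchanged.
Rule 3 (intervocalic spirantization): /t/ is a stop between vowels /u/ and /a/, so it spirantizes to the fricative [s]. /k/ is a stop between vowels /a/ and /a/, so it spirantizes to the fricative [x]. /k/ is a stop between vowels /i/ and /o/, so it spirantizes to the fricative [x]. /iutakannuikoz/ → iusaxannuixoz.
Rule 4 (degemination): /nn/ is a geminate; the first /n/ deletes. /iusaxannuixoz/ → iusaxanuixoz.
Rule 5 (final i-epenthesis): the form ends in the consonant /z/, so [i] is inserted word-finally. /iusaxanuixoz/ → iusaxanuixozi.

iusaxanuixozi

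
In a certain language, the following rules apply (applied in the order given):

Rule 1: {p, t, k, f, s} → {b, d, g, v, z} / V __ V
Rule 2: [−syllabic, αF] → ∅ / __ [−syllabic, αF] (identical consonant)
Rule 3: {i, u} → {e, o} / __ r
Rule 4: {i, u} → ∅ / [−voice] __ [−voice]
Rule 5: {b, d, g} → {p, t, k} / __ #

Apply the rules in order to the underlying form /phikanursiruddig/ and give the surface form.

Rule 1 (intervocalic voicing): /k/ is a voiceless obstruent between vowels /i/ and /a/, so it voices to [g]. /phikanursiruddig/ → phiganursiruddig.
Rule 2 (degemination): /dd/ is a geminate; the first /d/ deletes. /phiganursiruddig/ → phiganursirudig.
Rule 3 (pre-rhotic lowering): /u/ is a high vowel immediately before /r/, so it lowers to [o]. /i/ is a high vowel immediately before /r/, so it lowers to [e]. /phiganursirudig/ → phiganorserudig.
Rule 4 (high vowel syncope): no segment meets the environment; /phiganorserudig/ is unchanged.
Rule 5 (final devoicing): /g/ is a voiced stop in word-final position, so it devoices to [k]. /phiganorserudig/ → phiganorserudik.

phiganorserudik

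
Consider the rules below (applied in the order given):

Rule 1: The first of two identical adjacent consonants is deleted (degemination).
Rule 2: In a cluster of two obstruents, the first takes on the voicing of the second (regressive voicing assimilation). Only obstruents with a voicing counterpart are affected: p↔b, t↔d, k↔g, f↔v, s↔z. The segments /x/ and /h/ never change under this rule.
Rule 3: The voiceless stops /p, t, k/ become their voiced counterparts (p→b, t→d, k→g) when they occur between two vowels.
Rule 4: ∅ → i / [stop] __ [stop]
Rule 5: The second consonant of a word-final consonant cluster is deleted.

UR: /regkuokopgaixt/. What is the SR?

Rule 1 (degemination): no segment meets the environment; /regkuokopgaixt/ is unchanged.
Rule 2 (regressive voicing assimilation): /g/ precedes the voiceless obstruent /k/, so it devoices to [k] by assimilation. /p/ precedes the voiced obstruent /g/, so it voices to [b] by assimilation. /regkuokopgaixt/ → rekkuokobgaixt.
Rule 3 (intervocalic voicing): /k/ is a voiceless stop between vowels /o/ and /o/, so it voices to [g]. /rekkuokobgaixt/ → rekkuogobgaixt.
Rule 4 (stop-cluster i-epenthesis): /k/ and /k/ form a stop–stop cluster, so [i] is inserted between them. /b/ and /g/ form a stop–stop cluster, so [i] is inserted between them. /rekkuogobgaixt/ → rekikuogobigaixt.
Rule 5 (final cluster simplification): /t/ is the second consonant of a word-final cluster /xt/, so it deletes. /rekikuogobigaixt/ → rekikuogobigaix.

rekikuogobigaix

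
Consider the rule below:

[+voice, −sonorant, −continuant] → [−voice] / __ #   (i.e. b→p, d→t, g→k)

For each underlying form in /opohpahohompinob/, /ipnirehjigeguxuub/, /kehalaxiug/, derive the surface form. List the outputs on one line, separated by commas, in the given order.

/opohpahohompinob/: /b/ is a voiced stop in word-final position, so it devoices to [p]. → [opohpahohompinop].
/ipnirehjigeguxuub/: /b/ is a voiced stop in word-final position, so it devoices to [p]. → [ipnirehjigeguxuup].
/kehalaxiug/: /g/ is a voiced stop in word-final position, so it devoices to [k]. → [kehalaxiuk].

opohpahohompinop, ipnirehjigeguxuup, kehalaxiuk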